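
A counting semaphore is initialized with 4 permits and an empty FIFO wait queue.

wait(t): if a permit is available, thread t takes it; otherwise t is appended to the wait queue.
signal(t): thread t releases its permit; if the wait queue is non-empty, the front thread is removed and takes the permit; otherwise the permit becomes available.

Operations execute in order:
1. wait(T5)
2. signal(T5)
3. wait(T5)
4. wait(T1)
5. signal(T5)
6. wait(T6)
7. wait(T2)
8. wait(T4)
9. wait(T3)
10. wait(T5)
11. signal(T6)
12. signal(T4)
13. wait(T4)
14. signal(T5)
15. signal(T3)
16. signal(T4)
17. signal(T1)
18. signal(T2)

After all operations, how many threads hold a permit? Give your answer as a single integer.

Step 1: wait(T5) -> count=3 queue=[] holders={T5}
Step 2: signal(T5) -> count=4 queue=[] holders={none}
Step 3: wait(T5) -> count=3 queue=[] holders={T5}
Step 4: wait(T1) -> count=2 queue=[] holders={T1,T5}
Step 5: signal(T5) -> count=3 queue=[] holders={T1}
Step 6: wait(T6) -> count=2 queue=[] holders={T1,T6}
Step 7: wait(T2) -> count=1 queue=[] holders={T1,T2,T6}
Step 8: wait(T4) -> count=0 queue=[] holders={T1,T2,T4,T6}
Step 9: wait(T3) -> count=0 queue=[T3] holders={T1,T2,T4,T6}
Step 10: wait(T5) -> count=0 queue=[T3,T5] holders={T1,T2,T4,T6}
Step 11: signal(T6) -> count=0 queue=[T5] holders={T1,T2,T3,T4}
Step 12: signal(T4) -> count=0 queue=[] holders={T1,T2,T3,T5}
Step 13: wait(T4) -> count=0 queue=[T4] holders={T1,T2,T3,T5}
Step 14: signal(T5) -> count=0 queue=[] holders={T1,T2,T3,T4}
Step 15: signal(T3) -> count=1 queue=[] holders={T1,T2,T4}
Step 16: signal(T4) -> count=2 queue=[] holders={T1,T2}
Step 17: signal(T1) -> count=3 queue=[] holders={T2}
Step 18: signal(T2) -> count=4 queue=[] holders={none}
Final holders: {none} -> 0 thread(s)

Answer: 0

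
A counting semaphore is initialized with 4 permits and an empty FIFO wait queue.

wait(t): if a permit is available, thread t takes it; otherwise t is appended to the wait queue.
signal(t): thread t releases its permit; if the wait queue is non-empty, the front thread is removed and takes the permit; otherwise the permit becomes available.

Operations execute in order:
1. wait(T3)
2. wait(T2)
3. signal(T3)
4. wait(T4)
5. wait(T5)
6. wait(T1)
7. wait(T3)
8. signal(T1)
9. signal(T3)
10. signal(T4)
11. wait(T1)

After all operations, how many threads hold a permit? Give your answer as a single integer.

Step 1: wait(T3) -> count=3 queue=[] holders={T3}
Step 2: wait(T2) -> count=2 queue=[] holders={T2,T3}
Step 3: signal(T3) -> count=3 queue=[] holders={T2}
Step 4: wait(T4) -> count=2 queue=[] holders={T2,T4}
Step 5: wait(T5) -> count=1 queue=[] holders={T2,T4,T5}
Step 6: wait(T1) -> count=0 queue=[] holders={T1,T2,T4,T5}
Step 7: wait(T3) -> count=0 queue=[T3] holders={T1,T2,T4,T5}
Step 8: signal(T1) -> count=0 queue=[] holders={T2,T3,T4,T5}
Step 9: signal(T3) -> count=1 queue=[] holders={T2,T4,T5}
Step 10: signal(T4) -> count=2 queue=[] holders={T2,T5}
Step 11: wait(T1) -> count=1 queue=[] holders={T1,T2,T5}
Final holders: {T1,T2,T5} -> 3 thread(s)

Answer: 3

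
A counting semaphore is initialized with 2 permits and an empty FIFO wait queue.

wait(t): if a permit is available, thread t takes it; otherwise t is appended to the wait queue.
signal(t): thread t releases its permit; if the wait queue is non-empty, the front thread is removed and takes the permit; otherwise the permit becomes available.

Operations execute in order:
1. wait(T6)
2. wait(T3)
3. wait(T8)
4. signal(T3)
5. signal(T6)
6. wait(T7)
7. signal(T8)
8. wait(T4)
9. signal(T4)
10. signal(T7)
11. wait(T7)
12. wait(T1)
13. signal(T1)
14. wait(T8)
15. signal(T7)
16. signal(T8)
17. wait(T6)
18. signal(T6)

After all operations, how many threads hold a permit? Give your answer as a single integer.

Step 1: wait(T6) -> count=1 queue=[] holders={T6}
Step 2: wait(T3) -> count=0 queue=[] holders={T3,T6}
Step 3: wait(T8) -> count=0 queue=[T8] holders={T3,T6}
Step 4: signal(T3) -> count=0 queue=[] holders={T6,T8}
Step 5: signal(T6) -> count=1 queue=[] holders={T8}
Step 6: wait(T7) -> count=0 queue=[] holders={T7,T8}
Step 7: signal(T8) -> count=1 queue=[] holders={T7}
Step 8: wait(T4) -> count=0 queue=[] holders={T4,T7}
Step 9: signal(T4) -> count=1 queue=[] holders={T7}
Step 10: signal(T7) -> count=2 queue=[] holders={none}
Step 11: wait(T7) -> count=1 queue=[] holders={T7}
Step 12: wait(T1) -> count=0 queue=[] holders={T1,T7}
Step 13: signal(T1) -> count=1 queue=[] holders={T7}
Step 14: wait(T8) -> count=0 queue=[] holders={T7,T8}
Step 15: signal(T7) -> count=1 queue=[] holders={T8}
Step 16: signal(T8) -> count=2 queue=[] holders={none}
Step 17: wait(T6) -> count=1 queue=[] holders={T6}
Step 18: signal(T6) -> count=2 queue=[] holders={none}
Final holders: {none} -> 0 thread(s)

Answer: 0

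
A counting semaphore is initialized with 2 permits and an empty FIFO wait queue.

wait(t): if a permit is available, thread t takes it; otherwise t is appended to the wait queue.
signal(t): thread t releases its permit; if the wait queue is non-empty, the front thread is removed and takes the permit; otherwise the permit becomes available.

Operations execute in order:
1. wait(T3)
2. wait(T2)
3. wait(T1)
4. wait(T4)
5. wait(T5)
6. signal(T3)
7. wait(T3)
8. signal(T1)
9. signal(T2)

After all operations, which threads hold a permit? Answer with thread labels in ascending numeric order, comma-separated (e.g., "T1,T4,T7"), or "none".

Step 1: wait(T3) -> count=1 queue=[] holders={T3}
Step 2: wait(T2) -> count=0 queue=[] holders={T2,T3}
Step 3: wait(T1) -> count=0 queue=[T1] holders={T2,T3}
Step 4: wait(T4) -> count=0 queue=[T1,T4] holders={T2,T3}
Step 5: wait(T5) -> count=0 queue=[T1,T4,T5] holders={T2,T3}
Step 6: signal(T3) -> count=0 queue=[T4,T5] holders={T1,T2}
Step 7: wait(T3) -> count=0 queue=[T4,T5,T3] holders={T1,T2}
Step 8: signal(T1) -> count=0 queue=[T5,T3] holders={T2,T4}
Step 9: signal(T2) -> count=0 queue=[T3] holders={T4,T5}
Final holders: T4,T5

Answer: T4,T5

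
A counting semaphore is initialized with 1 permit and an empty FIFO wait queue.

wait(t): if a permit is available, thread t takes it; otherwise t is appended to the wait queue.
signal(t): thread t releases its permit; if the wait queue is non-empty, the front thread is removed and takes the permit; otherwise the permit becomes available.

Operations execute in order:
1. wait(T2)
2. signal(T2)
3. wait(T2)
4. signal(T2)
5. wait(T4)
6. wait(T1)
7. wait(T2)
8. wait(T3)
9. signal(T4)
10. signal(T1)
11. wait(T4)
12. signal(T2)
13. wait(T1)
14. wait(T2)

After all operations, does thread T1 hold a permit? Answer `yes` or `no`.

Answer: no

Derivation:
Step 1: wait(T2) -> count=0 queue=[] holders={T2}
Step 2: signal(T2) -> count=1 queue=[] holders={none}
Step 3: wait(T2) -> count=0 queue=[] holders={T2}
Step 4: signal(T2) -> count=1 queue=[] holders={none}
Step 5: wait(T4) -> count=0 queue=[] holders={T4}
Step 6: wait(T1) -> count=0 queue=[T1] holders={T4}
Step 7: wait(T2) -> count=0 queue=[T1,T2] holders={T4}
Step 8: wait(T3) -> count=0 queue=[T1,T2,T3] holders={T4}
Step 9: signal(T4) -> count=0 queue=[T2,T3] holders={T1}
Step 10: signal(T1) -> count=0 queue=[T3] holders={T2}
Step 11: wait(T4) -> count=0 queue=[T3,T4] holders={T2}
Step 12: signal(T2) -> count=0 queue=[T4] holders={T3}
Step 13: wait(T1) -> count=0 queue=[T4,T1] holders={T3}
Step 14: wait(T2) -> count=0 queue=[T4,T1,T2] holders={T3}
Final holders: {T3} -> T1 not in holders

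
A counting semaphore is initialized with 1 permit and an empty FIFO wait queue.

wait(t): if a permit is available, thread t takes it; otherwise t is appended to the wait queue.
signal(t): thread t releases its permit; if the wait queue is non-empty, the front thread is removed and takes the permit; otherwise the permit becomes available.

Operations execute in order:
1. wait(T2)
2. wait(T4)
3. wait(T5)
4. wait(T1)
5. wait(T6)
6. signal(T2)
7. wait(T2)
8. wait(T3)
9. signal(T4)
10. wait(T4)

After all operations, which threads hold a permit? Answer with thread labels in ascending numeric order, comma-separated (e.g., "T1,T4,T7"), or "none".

Step 1: wait(T2) -> count=0 queue=[] holders={T2}
Step 2: wait(T4) -> count=0 queue=[T4] holders={T2}
Step 3: wait(T5) -> count=0 queue=[T4,T5] holders={T2}
Step 4: wait(T1) -> count=0 queue=[T4,T5,T1] holders={T2}
Step 5: wait(T6) -> count=0 queue=[T4,T5,T1,T6] holders={T2}
Step 6: signal(T2) -> count=0 queue=[T5,T1,T6] holders={T4}
Step 7: wait(T2) -> count=0 queue=[T5,T1,T6,T2] holders={T4}
Step 8: wait(T3) -> count=0 queue=[T5,T1,T6,T2,T3] holders={T4}
Step 9: signal(T4) -> count=0 queue=[T1,T6,T2,T3] holders={T5}
Step 10: wait(T4) -> count=0 queue=[T1,T6,T2,T3,T4] holders={T5}
Final holders: T5

Answer: T5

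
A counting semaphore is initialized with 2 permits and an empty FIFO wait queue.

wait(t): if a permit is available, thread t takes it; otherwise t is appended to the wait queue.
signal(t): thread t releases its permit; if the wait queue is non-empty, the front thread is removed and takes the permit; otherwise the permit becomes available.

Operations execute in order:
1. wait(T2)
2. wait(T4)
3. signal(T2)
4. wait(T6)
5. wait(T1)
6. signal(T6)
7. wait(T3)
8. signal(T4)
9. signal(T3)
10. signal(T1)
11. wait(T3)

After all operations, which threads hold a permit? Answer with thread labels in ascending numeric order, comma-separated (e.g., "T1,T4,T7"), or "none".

Answer: T3

Derivation:
Step 1: wait(T2) -> count=1 queue=[] holders={T2}
Step 2: wait(T4) -> count=0 queue=[] holders={T2,T4}
Step 3: signal(T2) -> count=1 queue=[] holders={T4}
Step 4: wait(T6) -> count=0 queue=[] holders={T4,T6}
Step 5: wait(T1) -> count=0 queue=[T1] holders={T4,T6}
Step 6: signal(T6) -> count=0 queue=[] holders={T1,T4}
Step 7: wait(T3) -> count=0 queue=[T3] holders={T1,T4}
Step 8: signal(T4) -> count=0 queue=[] holders={T1,T3}
Step 9: signal(T3) -> count=1 queue=[] holders={T1}
Step 10: signal(T1) -> count=2 queue=[] holders={none}
Step 11: wait(T3) -> count=1 queue=[] holders={T3}
Final holders: T3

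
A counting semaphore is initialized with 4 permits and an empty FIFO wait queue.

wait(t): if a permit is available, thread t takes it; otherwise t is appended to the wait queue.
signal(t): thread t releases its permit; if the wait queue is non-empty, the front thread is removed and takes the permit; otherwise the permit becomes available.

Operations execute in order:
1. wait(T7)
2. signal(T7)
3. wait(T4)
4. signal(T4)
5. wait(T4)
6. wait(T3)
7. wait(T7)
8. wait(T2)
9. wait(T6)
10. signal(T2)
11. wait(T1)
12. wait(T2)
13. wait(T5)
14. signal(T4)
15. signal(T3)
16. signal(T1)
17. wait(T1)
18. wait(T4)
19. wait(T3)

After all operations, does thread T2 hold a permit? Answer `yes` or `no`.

Answer: yes

Derivation:
Step 1: wait(T7) -> count=3 queue=[] holders={T7}
Step 2: signal(T7) -> count=4 queue=[] holders={none}
Step 3: wait(T4) -> count=3 queue=[] holders={T4}
Step 4: signal(T4) -> count=4 queue=[] holders={none}
Step 5: wait(T4) -> count=3 queue=[] holders={T4}
Step 6: wait(T3) -> count=2 queue=[] holders={T3,T4}
Step 7: wait(T7) -> count=1 queue=[] holders={T3,T4,T7}
Step 8: wait(T2) -> count=0 queue=[] holders={T2,T3,T4,T7}
Step 9: wait(T6) -> count=0 queue=[T6] holders={T2,T3,T4,T7}
Step 10: signal(T2) -> count=0 queue=[] holders={T3,T4,T6,T7}
Step 11: wait(T1) -> count=0 queue=[T1] holders={T3,T4,T6,T7}
Step 12: wait(T2) -> count=0 queue=[T1,T2] holders={T3,T4,T6,T7}
Step 13: wait(T5) -> count=0 queue=[T1,T2,T5] holders={T3,T4,T6,T7}
Step 14: signal(T4) -> count=0 queue=[T2,T5] holders={T1,T3,T6,T7}
Step 15: signal(T3) -> count=0 queue=[T5] holders={T1,T2,T6,T7}
Step 16: signal(T1) -> count=0 queue=[] holders={T2,T5,T6,T7}
Step 17: wait(T1) -> count=0 queue=[T1] holders={T2,T5,T6,T7}
Step 18: wait(T4) -> count=0 queue=[T1,T4] holders={T2,T5,T6,T7}
Step 19: wait(T3) -> count=0 queue=[T1,T4,T3] holders={T2,T5,T6,T7}
Final holders: {T2,T5,T6,T7} -> T2 in holders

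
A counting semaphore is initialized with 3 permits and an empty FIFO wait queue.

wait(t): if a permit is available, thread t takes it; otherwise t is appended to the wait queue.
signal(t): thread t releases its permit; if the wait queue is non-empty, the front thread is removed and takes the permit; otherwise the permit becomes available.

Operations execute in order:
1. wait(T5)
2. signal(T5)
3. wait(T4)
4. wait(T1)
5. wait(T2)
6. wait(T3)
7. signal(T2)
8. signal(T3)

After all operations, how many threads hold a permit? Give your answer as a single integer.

Step 1: wait(T5) -> count=2 queue=[] holders={T5}
Step 2: signal(T5) -> count=3 queue=[] holders={none}
Step 3: wait(T4) -> count=2 queue=[] holders={T4}
Step 4: wait(T1) -> count=1 queue=[] holders={T1,T4}
Step 5: wait(T2) -> count=0 queue=[] holders={T1,T2,T4}
Step 6: wait(T3) -> count=0 queue=[T3] holders={T1,T2,T4}
Step 7: signal(T2) -> count=0 queue=[] holders={T1,T3,T4}
Step 8: signal(T3) -> count=1 queue=[] holders={T1,T4}
Final holders: {T1,T4} -> 2 thread(s)

Answer: 2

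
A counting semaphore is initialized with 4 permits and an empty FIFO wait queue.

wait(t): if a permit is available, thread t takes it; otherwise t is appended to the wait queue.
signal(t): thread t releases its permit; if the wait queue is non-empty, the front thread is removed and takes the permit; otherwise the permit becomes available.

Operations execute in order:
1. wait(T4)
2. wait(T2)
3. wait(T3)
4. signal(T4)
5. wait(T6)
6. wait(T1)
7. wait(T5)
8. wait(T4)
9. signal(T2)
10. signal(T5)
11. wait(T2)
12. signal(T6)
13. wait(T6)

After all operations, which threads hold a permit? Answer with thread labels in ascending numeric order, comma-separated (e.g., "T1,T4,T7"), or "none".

Step 1: wait(T4) -> count=3 queue=[] holders={T4}
Step 2: wait(T2) -> count=2 queue=[] holders={T2,T4}
Step 3: wait(T3) -> count=1 queue=[] holders={T2,T3,T4}
Step 4: signal(T4) -> count=2 queue=[] holders={T2,T3}
Step 5: wait(T6) -> count=1 queue=[] holders={T2,T3,T6}
Step 6: wait(T1) -> count=0 queue=[] holders={T1,T2,T3,T6}
Step 7: wait(T5) -> count=0 queue=[T5] holders={T1,T2,T3,T6}
Step 8: wait(T4) -> count=0 queue=[T5,T4] holders={T1,T2,T3,T6}
Step 9: signal(T2) -> count=0 queue=[T4] holders={T1,T3,T5,T6}
Step 10: signal(T5) -> count=0 queue=[] holders={T1,T3,T4,T6}
Step 11: wait(T2) -> count=0 queue=[T2] holders={T1,T3,T4,T6}
Step 12: signal(T6) -> count=0 queue=[] holders={T1,T2,T3,T4}
Step 13: wait(T6) -> count=0 queue=[T6] holders={T1,T2,T3,T4}
Final holders: T1,T2,T3,T4

Answer: T1,T2,T3,T4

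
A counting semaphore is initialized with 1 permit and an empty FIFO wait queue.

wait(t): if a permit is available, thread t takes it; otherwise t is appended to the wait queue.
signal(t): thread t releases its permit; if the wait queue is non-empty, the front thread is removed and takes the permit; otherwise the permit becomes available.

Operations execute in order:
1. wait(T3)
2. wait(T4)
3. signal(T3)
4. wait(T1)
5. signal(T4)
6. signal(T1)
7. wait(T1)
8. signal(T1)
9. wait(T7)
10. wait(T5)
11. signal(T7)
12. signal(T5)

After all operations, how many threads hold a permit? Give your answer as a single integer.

Answer: 0

Derivation:
Step 1: wait(T3) -> count=0 queue=[] holders={T3}
Step 2: wait(T4) -> count=0 queue=[T4] holders={T3}
Step 3: signal(T3) -> count=0 queue=[] holders={T4}
Step 4: wait(T1) -> count=0 queue=[T1] holders={T4}
Step 5: signal(T4) -> count=0 queue=[] holders={T1}
Step 6: signal(T1) -> count=1 queue=[] holders={none}
Step 7: wait(T1) -> count=0 queue=[] holders={T1}
Step 8: signal(T1) -> count=1 queue=[] holders={none}
Step 9: wait(T7) -> count=0 queue=[] holders={T7}
Step 10: wait(T5) -> count=0 queue=[T5] holders={T7}
Step 11: signal(T7) -> count=0 queue=[] holders={T5}
Step 12: signal(T5) -> count=1 queue=[] holders={none}
Final holders: {none} -> 0 thread(s)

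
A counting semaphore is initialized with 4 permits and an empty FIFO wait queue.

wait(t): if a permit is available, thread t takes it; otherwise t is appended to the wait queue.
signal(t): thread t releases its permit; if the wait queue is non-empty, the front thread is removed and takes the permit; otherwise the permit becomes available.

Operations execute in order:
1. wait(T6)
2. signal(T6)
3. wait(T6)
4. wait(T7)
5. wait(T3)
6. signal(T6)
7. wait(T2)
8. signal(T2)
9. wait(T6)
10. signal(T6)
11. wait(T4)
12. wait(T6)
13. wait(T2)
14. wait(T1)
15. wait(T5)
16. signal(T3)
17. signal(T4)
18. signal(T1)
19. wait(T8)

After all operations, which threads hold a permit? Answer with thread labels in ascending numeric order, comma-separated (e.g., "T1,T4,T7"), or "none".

Answer: T2,T5,T6,T7

Derivation:
Step 1: wait(T6) -> count=3 queue=[] holders={T6}
Step 2: signal(T6) -> count=4 queue=[] holders={none}
Step 3: wait(T6) -> count=3 queue=[] holders={T6}
Step 4: wait(T7) -> count=2 queue=[] holders={T6,T7}
Step 5: wait(T3) -> count=1 queue=[] holders={T3,T6,T7}
Step 6: signal(T6) -> count=2 queue=[] holders={T3,T7}
Step 7: wait(T2) -> count=1 queue=[] holders={T2,T3,T7}
Step 8: signal(T2) -> count=2 queue=[] holders={T3,T7}
Step 9: wait(T6) -> count=1 queue=[] holders={T3,T6,T7}
Step 10: signal(T6) -> count=2 queue=[] holders={T3,T7}
Step 11: wait(T4) -> count=1 queue=[] holders={T3,T4,T7}
Step 12: wait(T6) -> count=0 queue=[] holders={T3,T4,T6,T7}
Step 13: wait(T2) -> count=0 queue=[T2] holders={T3,T4,T6,T7}
Step 14: wait(T1) -> count=0 queue=[T2,T1] holders={T3,T4,T6,T7}
Step 15: wait(T5) -> count=0 queue=[T2,T1,T5] holders={T3,T4,T6,T7}
Step 16: signal(T3) -> count=0 queue=[T1,T5] holders={T2,T4,T6,T7}
Step 17: signal(T4) -> count=0 queue=[T5] holders={T1,T2,T6,T7}
Step 18: signal(T1) -> count=0 queue=[] holders={T2,T5,T6,T7}
Step 19: wait(T8) -> count=0 queue=[T8] holders={T2,T5,T6,T7}
Final holders: T2,T5,T6,T7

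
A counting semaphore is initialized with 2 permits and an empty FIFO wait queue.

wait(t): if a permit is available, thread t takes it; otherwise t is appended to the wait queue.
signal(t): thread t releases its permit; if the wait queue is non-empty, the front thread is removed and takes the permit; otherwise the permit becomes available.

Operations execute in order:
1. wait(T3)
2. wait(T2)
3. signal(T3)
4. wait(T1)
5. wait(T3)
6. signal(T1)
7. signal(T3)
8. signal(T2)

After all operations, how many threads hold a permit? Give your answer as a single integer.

Answer: 0

Derivation:
Step 1: wait(T3) -> count=1 queue=[] holders={T3}
Step 2: wait(T2) -> count=0 queue=[] holders={T2,T3}
Step 3: signal(T3) -> count=1 queue=[] holders={T2}
Step 4: wait(T1) -> count=0 queue=[] holders={T1,T2}
Step 5: wait(T3) -> count=0 queue=[T3] holders={T1,T2}
Step 6: signal(T1) -> count=0 queue=[] holders={T2,T3}
Step 7: signal(T3) -> count=1 queue=[] holders={T2}
Step 8: signal(T2) -> count=2 queue=[] holders={none}
Final holders: {none} -> 0 thread(s)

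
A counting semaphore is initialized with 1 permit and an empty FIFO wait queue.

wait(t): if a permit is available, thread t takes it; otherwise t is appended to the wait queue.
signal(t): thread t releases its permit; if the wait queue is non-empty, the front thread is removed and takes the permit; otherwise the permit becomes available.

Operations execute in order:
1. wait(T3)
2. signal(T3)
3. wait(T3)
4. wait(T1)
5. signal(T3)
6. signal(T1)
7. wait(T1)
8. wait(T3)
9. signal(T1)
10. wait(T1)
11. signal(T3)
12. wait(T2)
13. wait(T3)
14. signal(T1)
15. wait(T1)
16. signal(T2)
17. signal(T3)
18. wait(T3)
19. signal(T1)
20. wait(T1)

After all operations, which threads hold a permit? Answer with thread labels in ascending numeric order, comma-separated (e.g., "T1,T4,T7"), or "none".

Answer: T3

Derivation:
Step 1: wait(T3) -> count=0 queue=[] holders={T3}
Step 2: signal(T3) -> count=1 queue=[] holders={none}
Step 3: wait(T3) -> count=0 queue=[] holders={T3}
Step 4: wait(T1) -> count=0 queue=[T1] holders={T3}
Step 5: signal(T3) -> count=0 queue=[] holders={T1}
Step 6: signal(T1) -> count=1 queue=[] holders={none}
Step 7: wait(T1) -> count=0 queue=[] holders={T1}
Step 8: wait(T3) -> count=0 queue=[T3] holders={T1}
Step 9: signal(T1) -> count=0 queue=[] holders={T3}
Step 10: wait(T1) -> count=0 queue=[T1] holders={T3}
Step 11: signal(T3) -> count=0 queue=[] holders={T1}
Step 12: wait(T2) -> count=0 queue=[T2] holders={T1}
Step 13: wait(T3) -> count=0 queue=[T2,T3] holders={T1}
Step 14: signal(T1) -> count=0 queue=[T3] holders={T2}
Step 15: wait(T1) -> count=0 queue=[T3,T1] holders={T2}
Step 16: signal(T2) -> count=0 queue=[T1] holders={T3}
Step 17: signal(T3) -> count=0 queue=[] holders={T1}
Step 18: wait(T3) -> count=0 queue=[T3] holders={T1}
Step 19: signal(T1) -> count=0 queue=[] holders={T3}
Step 20: wait(T1) -> count=0 queue=[T1] holders={T3}
Final holders: T3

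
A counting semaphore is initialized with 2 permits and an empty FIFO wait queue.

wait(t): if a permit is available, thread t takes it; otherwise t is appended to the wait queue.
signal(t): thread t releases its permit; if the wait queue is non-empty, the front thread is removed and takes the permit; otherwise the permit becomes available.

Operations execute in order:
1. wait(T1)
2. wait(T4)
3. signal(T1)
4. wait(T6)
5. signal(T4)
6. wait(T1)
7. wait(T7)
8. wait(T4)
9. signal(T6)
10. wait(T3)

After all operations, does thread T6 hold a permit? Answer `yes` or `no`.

Answer: no

Derivation:
Step 1: wait(T1) -> count=1 queue=[] holders={T1}
Step 2: wait(T4) -> count=0 queue=[] holders={T1,T4}
Step 3: signal(T1) -> count=1 queue=[] holders={T4}
Step 4: wait(T6) -> count=0 queue=[] holders={T4,T6}
Step 5: signal(T4) -> count=1 queue=[] holders={T6}
Step 6: wait(T1) -> count=0 queue=[] holders={T1,T6}
Step 7: wait(T7) -> count=0 queue=[T7] holders={T1,T6}
Step 8: wait(T4) -> count=0 queue=[T7,T4] holders={T1,T6}
Step 9: signal(T6) -> count=0 queue=[T4] holders={T1,T7}
Step 10: wait(T3) -> count=0 queue=[T4,T3] holders={T1,T7}
Final holders: {T1,T7} -> T6 not in holders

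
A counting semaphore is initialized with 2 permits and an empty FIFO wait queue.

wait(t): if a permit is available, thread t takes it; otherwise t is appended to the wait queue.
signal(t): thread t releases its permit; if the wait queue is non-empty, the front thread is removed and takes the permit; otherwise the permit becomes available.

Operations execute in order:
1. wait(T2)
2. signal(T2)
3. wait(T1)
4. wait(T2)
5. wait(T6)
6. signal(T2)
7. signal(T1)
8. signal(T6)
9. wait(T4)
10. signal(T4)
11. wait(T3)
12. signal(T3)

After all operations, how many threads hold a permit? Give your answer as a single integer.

Step 1: wait(T2) -> count=1 queue=[] holders={T2}
Step 2: signal(T2) -> count=2 queue=[] holders={none}
Step 3: wait(T1) -> count=1 queue=[] holders={T1}
Step 4: wait(T2) -> count=0 queue=[] holders={T1,T2}
Step 5: wait(T6) -> count=0 queue=[T6] holders={T1,T2}
Step 6: signal(T2) -> count=0 queue=[] holders={T1,T6}
Step 7: signal(T1) -> count=1 queue=[] holders={T6}
Step 8: signal(T6) -> count=2 queue=[] holders={none}
Step 9: wait(T4) -> count=1 queue=[] holders={T4}
Step 10: signal(T4) -> count=2 queue=[] holders={none}
Step 11: wait(T3) -> count=1 queue=[] holders={T3}
Step 12: signal(T3) -> count=2 queue=[] holders={none}
Final holders: {none} -> 0 thread(s)

Answer: 0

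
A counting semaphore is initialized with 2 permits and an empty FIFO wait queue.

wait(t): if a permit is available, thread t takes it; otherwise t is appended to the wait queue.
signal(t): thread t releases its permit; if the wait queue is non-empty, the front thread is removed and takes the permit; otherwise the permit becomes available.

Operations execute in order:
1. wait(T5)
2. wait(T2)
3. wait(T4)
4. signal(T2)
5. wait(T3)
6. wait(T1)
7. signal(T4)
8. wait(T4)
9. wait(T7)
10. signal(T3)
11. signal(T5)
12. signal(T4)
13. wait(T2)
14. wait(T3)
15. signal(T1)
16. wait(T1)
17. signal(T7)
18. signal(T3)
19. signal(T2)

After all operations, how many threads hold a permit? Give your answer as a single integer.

Step 1: wait(T5) -> count=1 queue=[] holders={T5}
Step 2: wait(T2) -> count=0 queue=[] holders={T2,T5}
Step 3: wait(T4) -> count=0 queue=[T4] holders={T2,T5}
Step 4: signal(T2) -> count=0 queue=[] holders={T4,T5}
Step 5: wait(T3) -> count=0 queue=[T3] holders={T4,T5}
Step 6: wait(T1) -> count=0 queue=[T3,T1] holders={T4,T5}
Step 7: signal(T4) -> count=0 queue=[T1] holders={T3,T5}
Step 8: wait(T4) -> count=0 queue=[T1,T4] holders={T3,T5}
Step 9: wait(T7) -> count=0 queue=[T1,T4,T7] holders={T3,T5}
Step 10: signal(T3) -> count=0 queue=[T4,T7] holders={T1,T5}
Step 11: signal(T5) -> count=0 queue=[T7] holders={T1,T4}
Step 12: signal(T4) -> count=0 queue=[] holders={T1,T7}
Step 13: wait(T2) -> count=0 queue=[T2] holders={T1,T7}
Step 14: wait(T3) -> count=0 queue=[T2,T3] holders={T1,T7}
Step 15: signal(T1) -> count=0 queue=[T3] holders={T2,T7}
Step 16: wait(T1) -> count=0 queue=[T3,T1] holders={T2,T7}
Step 17: signal(T7) -> count=0 queue=[T1] holders={T2,T3}
Step 18: signal(T3) -> count=0 queue=[] holders={T1,T2}
Step 19: signal(T2) -> count=1 queue=[] holders={T1}
Final holders: {T1} -> 1 thread(s)

Answer: 1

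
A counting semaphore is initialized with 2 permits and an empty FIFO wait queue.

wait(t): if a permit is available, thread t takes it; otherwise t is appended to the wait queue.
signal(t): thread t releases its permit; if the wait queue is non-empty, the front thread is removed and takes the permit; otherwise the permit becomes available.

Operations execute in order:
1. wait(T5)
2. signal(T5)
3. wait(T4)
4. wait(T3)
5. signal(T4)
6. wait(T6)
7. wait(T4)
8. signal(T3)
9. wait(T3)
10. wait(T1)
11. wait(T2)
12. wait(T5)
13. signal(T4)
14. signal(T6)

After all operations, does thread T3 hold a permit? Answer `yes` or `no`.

Answer: yes

Derivation:
Step 1: wait(T5) -> count=1 queue=[] holders={T5}
Step 2: signal(T5) -> count=2 queue=[] holders={none}
Step 3: wait(T4) -> count=1 queue=[] holders={T4}
Step 4: wait(T3) -> count=0 queue=[] holders={T3,T4}
Step 5: signal(T4) -> count=1 queue=[] holders={T3}
Step 6: wait(T6) -> count=0 queue=[] holders={T3,T6}
Step 7: wait(T4) -> count=0 queue=[T4] holders={T3,T6}
Step 8: signal(T3) -> count=0 queue=[] holders={T4,T6}
Step 9: wait(T3) -> count=0 queue=[T3] holders={T4,T6}
Step 10: wait(T1) -> count=0 queue=[T3,T1] holders={T4,T6}
Step 11: wait(T2) -> count=0 queue=[T3,T1,T2] holders={T4,T6}
Step 12: wait(T5) -> count=0 queue=[T3,T1,T2,T5] holders={T4,T6}
Step 13: signal(T4) -> count=0 queue=[T1,T2,T5] holders={T3,T6}
Step 14: signal(T6) -> count=0 queue=[T2,T5] holders={T1,T3}
Final holders: {T1,T3} -> T3 in holders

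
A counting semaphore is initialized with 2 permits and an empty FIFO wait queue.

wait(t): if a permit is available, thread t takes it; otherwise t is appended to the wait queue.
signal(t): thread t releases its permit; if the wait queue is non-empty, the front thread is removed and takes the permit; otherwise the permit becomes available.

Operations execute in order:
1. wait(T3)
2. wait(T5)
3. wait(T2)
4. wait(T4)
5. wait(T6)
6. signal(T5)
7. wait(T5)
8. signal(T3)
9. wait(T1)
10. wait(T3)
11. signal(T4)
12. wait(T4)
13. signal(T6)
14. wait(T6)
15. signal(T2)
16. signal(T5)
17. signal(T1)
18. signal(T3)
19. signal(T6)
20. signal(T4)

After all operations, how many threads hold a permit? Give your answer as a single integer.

Step 1: wait(T3) -> count=1 queue=[] holders={T3}
Step 2: wait(T5) -> count=0 queue=[] holders={T3,T5}
Step 3: wait(T2) -> count=0 queue=[T2] holders={T3,T5}
Step 4: wait(T4) -> count=0 queue=[T2,T4] holders={T3,T5}
Step 5: wait(T6) -> count=0 queue=[T2,T4,T6] holders={T3,T5}
Step 6: signal(T5) -> count=0 queue=[T4,T6] holders={T2,T3}
Step 7: wait(T5) -> count=0 queue=[T4,T6,T5] holders={T2,T3}
Step 8: signal(T3) -> count=0 queue=[T6,T5] holders={T2,T4}
Step 9: wait(T1) -> count=0 queue=[T6,T5,T1] holders={T2,T4}
Step 10: wait(T3) -> count=0 queue=[T6,T5,T1,T3] holders={T2,T4}
Step 11: signal(T4) -> count=0 queue=[T5,T1,T3] holders={T2,T6}
Step 12: wait(T4) -> count=0 queue=[T5,T1,T3,T4] holders={T2,T6}
Step 13: signal(T6) -> count=0 queue=[T1,T3,T4] holders={T2,T5}
Step 14: wait(T6) -> count=0 queue=[T1,T3,T4,T6] holders={T2,T5}
Step 15: signal(T2) -> count=0 queue=[T3,T4,T6] holders={T1,T5}
Step 16: signal(T5) -> count=0 queue=[T4,T6] holders={T1,T3}
Step 17: signal(T1) -> count=0 queue=[T6] holders={T3,T4}
Step 18: signal(T3) -> count=0 queue=[] holders={T4,T6}
Step 19: signal(T6) -> count=1 queue=[] holders={T4}
Step 20: signal(T4) -> count=2 queue=[] holders={none}
Final holders: {none} -> 0 thread(s)

Answer: 0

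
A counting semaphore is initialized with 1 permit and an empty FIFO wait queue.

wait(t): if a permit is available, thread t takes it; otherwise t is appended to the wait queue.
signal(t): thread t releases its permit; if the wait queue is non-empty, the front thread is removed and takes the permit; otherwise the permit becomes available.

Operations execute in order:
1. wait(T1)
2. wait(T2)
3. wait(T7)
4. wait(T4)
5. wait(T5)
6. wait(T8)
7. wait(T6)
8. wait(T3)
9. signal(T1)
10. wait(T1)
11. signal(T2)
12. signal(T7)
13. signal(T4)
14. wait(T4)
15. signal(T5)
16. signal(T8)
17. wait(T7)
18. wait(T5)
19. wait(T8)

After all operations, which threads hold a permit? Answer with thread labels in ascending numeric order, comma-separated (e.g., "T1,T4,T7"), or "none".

Step 1: wait(T1) -> count=0 queue=[] holders={T1}
Step 2: wait(T2) -> count=0 queue=[T2] holders={T1}
Step 3: wait(T7) -> count=0 queue=[T2,T7] holders={T1}
Step 4: wait(T4) -> count=0 queue=[T2,T7,T4] holders={T1}
Step 5: wait(T5) -> count=0 queue=[T2,T7,T4,T5] holders={T1}
Step 6: wait(T8) -> count=0 queue=[T2,T7,T4,T5,T8] holders={T1}
Step 7: wait(T6) -> count=0 queue=[T2,T7,T4,T5,T8,T6] holders={T1}
Step 8: wait(T3) -> count=0 queue=[T2,T7,T4,T5,T8,T6,T3] holders={T1}
Step 9: signal(T1) -> count=0 queue=[T7,T4,T5,T8,T6,T3] holders={T2}
Step 10: wait(T1) -> count=0 queue=[T7,T4,T5,T8,T6,T3,T1] holders={T2}
Step 11: signal(T2) -> count=0 queue=[T4,T5,T8,T6,T3,T1] holders={T7}
Step 12: signal(T7) -> count=0 queue=[T5,T8,T6,T3,T1] holders={T4}
Step 13: signal(T4) -> count=0 queue=[T8,T6,T3,T1] holders={T5}
Step 14: wait(T4) -> count=0 queue=[T8,T6,T3,T1,T4] holders={T5}
Step 15: signal(T5) -> count=0 queue=[T6,T3,T1,T4] holders={T8}
Step 16: signal(T8) -> count=0 queue=[T3,T1,T4] holders={T6}
Step 17: wait(T7) -> count=0 queue=[T3,T1,T4,T7] holders={T6}
Step 18: wait(T5) -> count=0 queue=[T3,T1,T4,T7,T5] holders={T6}
Step 19: wait(T8) -> count=0 queue=[T3,T1,T4,T7,T5,T8] holders={T6}
Final holders: T6

Answer: T6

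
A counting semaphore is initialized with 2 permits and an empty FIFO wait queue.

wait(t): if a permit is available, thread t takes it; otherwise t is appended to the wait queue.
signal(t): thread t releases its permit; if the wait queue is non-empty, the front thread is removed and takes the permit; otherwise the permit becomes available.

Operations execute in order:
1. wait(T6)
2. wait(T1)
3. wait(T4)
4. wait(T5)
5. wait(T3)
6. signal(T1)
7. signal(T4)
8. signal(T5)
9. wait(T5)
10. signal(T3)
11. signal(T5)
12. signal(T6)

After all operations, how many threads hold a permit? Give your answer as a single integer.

Answer: 0

Derivation:
Step 1: wait(T6) -> count=1 queue=[] holders={T6}
Step 2: wait(T1) -> count=0 queue=[] holders={T1,T6}
Step 3: wait(T4) -> count=0 queue=[T4] holders={T1,T6}
Step 4: wait(T5) -> count=0 queue=[T4,T5] holders={T1,T6}
Step 5: wait(T3) -> count=0 queue=[T4,T5,T3] holders={T1,T6}
Step 6: signal(T1) -> count=0 queue=[T5,T3] holders={T4,T6}
Step 7: signal(T4) -> count=0 queue=[T3] holders={T5,T6}
Step 8: signal(T5) -> count=0 queue=[] holders={T3,T6}
Step 9: wait(T5) -> count=0 queue=[T5] holders={T3,T6}
Step 10: signal(T3) -> count=0 queue=[] holders={T5,T6}
Step 11: signal(T5) -> count=1 queue=[] holders={T6}
Step 12: signal(T6) -> count=2 queue=[] holders={none}
Final holders: {none} -> 0 thread(s)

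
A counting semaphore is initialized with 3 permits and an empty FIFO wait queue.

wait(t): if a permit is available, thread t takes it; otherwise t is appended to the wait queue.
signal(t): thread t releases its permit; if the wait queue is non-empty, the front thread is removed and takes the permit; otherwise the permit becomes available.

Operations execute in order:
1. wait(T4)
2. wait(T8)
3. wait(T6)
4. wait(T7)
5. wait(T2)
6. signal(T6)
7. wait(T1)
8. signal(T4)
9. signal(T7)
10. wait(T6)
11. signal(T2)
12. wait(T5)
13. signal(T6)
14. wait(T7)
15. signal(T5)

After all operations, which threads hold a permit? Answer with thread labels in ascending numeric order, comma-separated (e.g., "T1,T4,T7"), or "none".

Answer: T1,T7,T8

Derivation:
Step 1: wait(T4) -> count=2 queue=[] holders={T4}
Step 2: wait(T8) -> count=1 queue=[] holders={T4,T8}
Step 3: wait(T6) -> count=0 queue=[] holders={T4,T6,T8}
Step 4: wait(T7) -> count=0 queue=[T7] holders={T4,T6,T8}
Step 5: wait(T2) -> count=0 queue=[T7,T2] holders={T4,T6,T8}
Step 6: signal(T6) -> count=0 queue=[T2] holders={T4,T7,T8}
Step 7: wait(T1) -> count=0 queue=[T2,T1] holders={T4,T7,T8}
Step 8: signal(T4) -> count=0 queue=[T1] holders={T2,T7,T8}
Step 9: signal(T7) -> count=0 queue=[] holders={T1,T2,T8}
Step 10: wait(T6) -> count=0 queue=[T6] holders={T1,T2,T8}
Step 11: signal(T2) -> count=0 queue=[] holders={T1,T6,T8}
Step 12: wait(T5) -> count=0 queue=[T5] holders={T1,T6,T8}
Step 13: signal(T6) -> count=0 queue=[] holders={T1,T5,T8}
Step 14: wait(T7) -> count=0 queue=[T7] holders={T1,T5,T8}
Step 15: signal(T5) -> count=0 queue=[] holders={T1,T7,T8}
Final holders: T1,T7,T8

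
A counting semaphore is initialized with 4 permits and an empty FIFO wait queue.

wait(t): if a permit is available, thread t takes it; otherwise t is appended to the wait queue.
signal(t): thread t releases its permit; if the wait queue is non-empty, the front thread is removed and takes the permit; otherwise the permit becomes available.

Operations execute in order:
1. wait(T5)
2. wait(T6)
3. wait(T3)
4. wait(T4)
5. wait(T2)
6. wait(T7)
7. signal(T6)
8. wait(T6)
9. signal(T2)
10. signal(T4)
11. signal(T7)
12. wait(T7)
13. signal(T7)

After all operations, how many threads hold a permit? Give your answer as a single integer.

Step 1: wait(T5) -> count=3 queue=[] holders={T5}
Step 2: wait(T6) -> count=2 queue=[] holders={T5,T6}
Step 3: wait(T3) -> count=1 queue=[] holders={T3,T5,T6}
Step 4: wait(T4) -> count=0 queue=[] holders={T3,T4,T5,T6}
Step 5: wait(T2) -> count=0 queue=[T2] holders={T3,T4,T5,T6}
Step 6: wait(T7) -> count=0 queue=[T2,T7] holders={T3,T4,T5,T6}
Step 7: signal(T6) -> count=0 queue=[T7] holders={T2,T3,T4,T5}
Step 8: wait(T6) -> count=0 queue=[T7,T6] holders={T2,T3,T4,T5}
Step 9: signal(T2) -> count=0 queue=[T6] holders={T3,T4,T5,T7}
Step 10: signal(T4) -> count=0 queue=[] holders={T3,T5,T6,T7}
Step 11: signal(T7) -> count=1 queue=[] holders={T3,T5,T6}
Step 12: wait(T7) -> count=0 queue=[] holders={T3,T5,T6,T7}
Step 13: signal(T7) -> count=1 queue=[] holders={T3,T5,T6}
Final holders: {T3,T5,T6} -> 3 thread(s)

Answer: 3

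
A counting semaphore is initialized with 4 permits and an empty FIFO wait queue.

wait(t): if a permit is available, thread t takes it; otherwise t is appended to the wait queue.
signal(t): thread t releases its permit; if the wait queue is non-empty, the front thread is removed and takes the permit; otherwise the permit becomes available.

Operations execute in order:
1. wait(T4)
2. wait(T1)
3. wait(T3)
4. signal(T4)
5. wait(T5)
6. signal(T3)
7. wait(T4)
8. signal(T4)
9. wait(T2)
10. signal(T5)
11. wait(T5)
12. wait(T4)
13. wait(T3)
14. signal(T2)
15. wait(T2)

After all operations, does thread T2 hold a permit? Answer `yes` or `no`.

Answer: no

Derivation:
Step 1: wait(T4) -> count=3 queue=[] holders={T4}
Step 2: wait(T1) -> count=2 queue=[] holders={T1,T4}
Step 3: wait(T3) -> count=1 queue=[] holders={T1,T3,T4}
Step 4: signal(T4) -> count=2 queue=[] holders={T1,T3}
Step 5: wait(T5) -> count=1 queue=[] holders={T1,T3,T5}
Step 6: signal(T3) -> count=2 queue=[] holders={T1,T5}
Step 7: wait(T4) -> count=1 queue=[] holders={T1,T4,T5}
Step 8: signal(T4) -> count=2 queue=[] holders={T1,T5}
Step 9: wait(T2) -> count=1 queue=[] holders={T1,T2,T5}
Step 10: signal(T5) -> count=2 queue=[] holders={T1,T2}
Step 11: wait(T5) -> count=1 queue=[] holders={T1,T2,T5}
Step 12: wait(T4) -> count=0 queue=[] holders={T1,T2,T4,T5}
Step 13: wait(T3) -> count=0 queue=[T3] holders={T1,T2,T4,T5}
Step 14: signal(T2) -> count=0 queue=[] holders={T1,T3,T4,T5}
Step 15: wait(T2) -> count=0 queue=[T2] holders={T1,T3,T4,T5}
Final holders: {T1,T3,T4,T5} -> T2 not in holders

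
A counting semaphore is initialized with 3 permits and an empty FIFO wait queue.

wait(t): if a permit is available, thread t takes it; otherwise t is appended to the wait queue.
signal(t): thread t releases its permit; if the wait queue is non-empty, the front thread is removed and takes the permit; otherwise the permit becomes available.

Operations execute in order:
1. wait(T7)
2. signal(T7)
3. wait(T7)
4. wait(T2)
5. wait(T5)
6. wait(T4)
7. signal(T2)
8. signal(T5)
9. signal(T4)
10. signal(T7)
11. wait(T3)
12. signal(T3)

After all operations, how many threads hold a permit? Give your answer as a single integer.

Step 1: wait(T7) -> count=2 queue=[] holders={T7}
Step 2: signal(T7) -> count=3 queue=[] holders={none}
Step 3: wait(T7) -> count=2 queue=[] holders={T7}
Step 4: wait(T2) -> count=1 queue=[] holders={T2,T7}
Step 5: wait(T5) -> count=0 queue=[] holders={T2,T5,T7}
Step 6: wait(T4) -> count=0 queue=[T4] holders={T2,T5,T7}
Step 7: signal(T2) -> count=0 queue=[] holders={T4,T5,T7}
Step 8: signal(T5) -> count=1 queue=[] holders={T4,T7}
Step 9: signal(T4) -> count=2 queue=[] holders={T7}
Step 10: signal(T7) -> count=3 queue=[] holders={none}
Step 11: wait(T3) -> count=2 queue=[] holders={T3}
Step 12: signal(T3) -> count=3 queue=[] holders={none}
Final holders: {none} -> 0 thread(s)

Answer: 0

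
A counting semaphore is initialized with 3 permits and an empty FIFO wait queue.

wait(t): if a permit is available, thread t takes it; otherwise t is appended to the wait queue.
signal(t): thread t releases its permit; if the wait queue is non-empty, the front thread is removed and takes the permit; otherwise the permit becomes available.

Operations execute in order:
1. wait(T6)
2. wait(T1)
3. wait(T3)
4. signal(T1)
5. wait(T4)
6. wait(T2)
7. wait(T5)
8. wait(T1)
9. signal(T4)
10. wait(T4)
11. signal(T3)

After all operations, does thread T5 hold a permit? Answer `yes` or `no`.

Step 1: wait(T6) -> count=2 queue=[] holders={T6}
Step 2: wait(T1) -> count=1 queue=[] holders={T1,T6}
Step 3: wait(T3) -> count=0 queue=[] holders={T1,T3,T6}
Step 4: signal(T1) -> count=1 queue=[] holders={T3,T6}
Step 5: wait(T4) -> count=0 queue=[] holders={T3,T4,T6}
Step 6: wait(T2) -> count=0 queue=[T2] holders={T3,T4,T6}
Step 7: wait(T5) -> count=0 queue=[T2,T5] holders={T3,T4,T6}
Step 8: wait(T1) -> count=0 queue=[T2,T5,T1] holders={T3,T4,T6}
Step 9: signal(T4) -> count=0 queue=[T5,T1] holders={T2,T3,T6}
Step 10: wait(T4) -> count=0 queue=[T5,T1,T4] holders={T2,T3,T6}
Step 11: signal(T3) -> count=0 queue=[T1,T4] holders={T2,T5,T6}
Final holders: {T2,T5,T6} -> T5 in holders

Answer: yes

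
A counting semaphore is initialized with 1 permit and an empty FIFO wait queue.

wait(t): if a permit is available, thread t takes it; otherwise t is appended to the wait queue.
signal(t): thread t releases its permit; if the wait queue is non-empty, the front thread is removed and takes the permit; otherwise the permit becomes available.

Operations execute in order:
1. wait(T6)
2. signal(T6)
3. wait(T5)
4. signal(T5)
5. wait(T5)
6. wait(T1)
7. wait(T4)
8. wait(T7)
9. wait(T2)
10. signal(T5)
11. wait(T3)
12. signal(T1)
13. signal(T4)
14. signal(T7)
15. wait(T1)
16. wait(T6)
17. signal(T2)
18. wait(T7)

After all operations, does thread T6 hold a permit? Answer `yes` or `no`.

Answer: no

Derivation:
Step 1: wait(T6) -> count=0 queue=[] holders={T6}
Step 2: signal(T6) -> count=1 queue=[] holders={none}
Step 3: wait(T5) -> count=0 queue=[] holders={T5}
Step 4: signal(T5) -> count=1 queue=[] holders={none}
Step 5: wait(T5) -> count=0 queue=[] holders={T5}
Step 6: wait(T1) -> count=0 queue=[T1] holders={T5}
Step 7: wait(T4) -> count=0 queue=[T1,T4] holders={T5}
Step 8: wait(T7) -> count=0 queue=[T1,T4,T7] holders={T5}
Step 9: wait(T2) -> count=0 queue=[T1,T4,T7,T2] holders={T5}
Step 10: signal(T5) -> count=0 queue=[T4,T7,T2] holders={T1}
Step 11: wait(T3) -> count=0 queue=[T4,T7,T2,T3] holders={T1}
Step 12: signal(T1) -> count=0 queue=[T7,T2,T3] holders={T4}
Step 13: signal(T4) -> count=0 queue=[T2,T3] holders={T7}
Step 14: signal(T7) -> count=0 queue=[T3] holders={T2}
Step 15: wait(T1) -> count=0 queue=[T3,T1] holders={T2}
Step 16: wait(T6) -> count=0 queue=[T3,T1,T6] holders={T2}
Step 17: signal(T2) -> count=0 queue=[T1,T6] holders={T3}
Step 18: wait(T7) -> count=0 queue=[T1,T6,T7] holders={T3}
Final holders: {T3} -> T6 not in holders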